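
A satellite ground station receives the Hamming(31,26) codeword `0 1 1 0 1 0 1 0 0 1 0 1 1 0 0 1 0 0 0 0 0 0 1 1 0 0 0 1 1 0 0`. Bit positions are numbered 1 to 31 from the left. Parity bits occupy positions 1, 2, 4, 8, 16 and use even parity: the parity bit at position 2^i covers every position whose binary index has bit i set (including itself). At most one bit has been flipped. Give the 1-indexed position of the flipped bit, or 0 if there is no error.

22

s1: b1⊕b3⊕b5⊕b7⊕b9⊕b11⊕b13⊕b15⊕b17⊕b19⊕b21⊕b23⊕b25⊕b27⊕b29⊕b31 = 0⊕1⊕1⊕1⊕0⊕0⊕1⊕0⊕0⊕0⊕0⊕1⊕0⊕0⊕1⊕0 = 0
s2: b2⊕b3⊕b6⊕b7⊕b10⊕b11⊕b14⊕b15⊕b18⊕b19⊕b22⊕b23⊕b26⊕b27⊕b30⊕b31 = 1⊕1⊕0⊕1⊕1⊕0⊕0⊕0⊕0⊕0⊕0⊕1⊕0⊕0⊕0⊕0 = 1
s4: b4⊕b5⊕b6⊕b7⊕b12⊕b13⊕b14⊕b15⊕b20⊕b21⊕b22⊕b23⊕b28⊕b29⊕b30⊕b31 = 0⊕1⊕0⊕1⊕1⊕1⊕0⊕0⊕0⊕0⊕0⊕1⊕1⊕1⊕0⊕0 = 1
s8: b8⊕b9⊕b10⊕b11⊕b12⊕b13⊕b14⊕b15⊕b24⊕b25⊕b26⊕b27⊕b28⊕b29⊕b30⊕b31 = 0⊕0⊕1⊕0⊕1⊕1⊕0⊕0⊕1⊕0⊕0⊕0⊕1⊕1⊕0⊕0 = 0
s16: b16⊕b17⊕b18⊕b19⊕b20⊕b21⊕b22⊕b23⊕b24⊕b25⊕b26⊕b27⊕b28⊕b29⊕b30⊕b31 = 1⊕0⊕0⊕0⊕0⊕0⊕0⊕1⊕1⊕0⊕0⊕0⊕1⊕1⊕0⊕0 = 1
Syndrome (s16...s1) = 10110 → position 22.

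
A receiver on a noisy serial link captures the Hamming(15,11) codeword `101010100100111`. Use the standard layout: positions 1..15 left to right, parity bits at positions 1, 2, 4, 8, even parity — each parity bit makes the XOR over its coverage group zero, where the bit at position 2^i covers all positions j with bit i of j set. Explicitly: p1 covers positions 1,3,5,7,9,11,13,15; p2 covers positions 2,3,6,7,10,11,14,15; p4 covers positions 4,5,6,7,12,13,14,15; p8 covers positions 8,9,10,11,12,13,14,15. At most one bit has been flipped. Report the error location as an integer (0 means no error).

6

s1: b1⊕b3⊕b5⊕b7⊕b9⊕b11⊕b13⊕b15 = 1⊕1⊕1⊕1⊕0⊕0⊕1⊕1 = 0
s2: b2⊕b3⊕b6⊕b7⊕b10⊕b11⊕b14⊕b15 = 0⊕1⊕0⊕1⊕1⊕0⊕1⊕1 = 1
s4: b4⊕b5⊕b6⊕b7⊕b12⊕b13⊕b14⊕b15 = 0⊕1⊕0⊕1⊕0⊕1⊕1⊕1 = 1
s8: b8⊕b9⊕b10⊕b11⊕b12⊕b13⊕b14⊕b15 = 0⊕0⊕1⊕0⊕0⊕1⊕1⊕1 = 0
Syndrome (s8...s1) = 0110 → position 6.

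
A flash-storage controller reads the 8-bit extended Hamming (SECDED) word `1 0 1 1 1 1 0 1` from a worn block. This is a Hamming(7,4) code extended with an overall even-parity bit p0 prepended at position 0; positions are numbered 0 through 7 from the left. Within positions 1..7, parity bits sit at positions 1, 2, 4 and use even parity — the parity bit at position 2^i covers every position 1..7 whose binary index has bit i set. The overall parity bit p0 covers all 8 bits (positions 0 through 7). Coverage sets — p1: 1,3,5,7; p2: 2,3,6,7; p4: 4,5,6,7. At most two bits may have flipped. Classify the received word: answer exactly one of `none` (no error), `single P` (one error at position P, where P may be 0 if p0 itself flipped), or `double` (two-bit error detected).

double

s1: b1⊕b3⊕b5⊕b7 = 0⊕1⊕1⊕1 = 1
s2: b2⊕b3⊕b6⊕b7 = 1⊕1⊕0⊕1 = 1
s4: b4⊕b5⊕b6⊕b7 = 1⊕1⊕0⊕1 = 1
Syndrome (s4...s1) = 111 → position 7.
Overall parity (XOR of all 8 bits, including p0): 1⊕0⊕1⊕1⊕1⊕1⊕0⊕1 = 0
Overall=0, syndrome position=7 → double-bit error detected (uncorrectable).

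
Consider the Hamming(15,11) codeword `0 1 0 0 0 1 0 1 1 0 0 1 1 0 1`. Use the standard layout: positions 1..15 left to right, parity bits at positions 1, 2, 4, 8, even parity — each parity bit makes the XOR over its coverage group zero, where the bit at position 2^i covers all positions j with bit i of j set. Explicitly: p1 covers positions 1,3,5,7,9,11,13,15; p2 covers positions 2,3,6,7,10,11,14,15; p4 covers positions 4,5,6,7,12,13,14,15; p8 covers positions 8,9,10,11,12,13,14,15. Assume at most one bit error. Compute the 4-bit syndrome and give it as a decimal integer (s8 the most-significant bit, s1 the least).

11

s1: b1⊕b3⊕b5⊕b7⊕b9⊕b11⊕b13⊕b15 = 0⊕0⊕0⊕0⊕1⊕0⊕1⊕1 = 1
s2: b2⊕b3⊕b6⊕b7⊕b10⊕b11⊕b14⊕b15 = 1⊕0⊕1⊕0⊕0⊕0⊕0⊕1 = 1
s4: b4⊕b5⊕b6⊕b7⊕b12⊕b13⊕b14⊕b15 = 0⊕0⊕1⊕0⊕1⊕1⊕0⊕1 = 0
s8: b8⊕b9⊕b10⊕b11⊕b12⊕b13⊕b14⊕b15 = 1⊕1⊕0⊕0⊕1⊕1⊕0⊕1 = 1
Syndrome (s8...s1) = 1011 → position 11.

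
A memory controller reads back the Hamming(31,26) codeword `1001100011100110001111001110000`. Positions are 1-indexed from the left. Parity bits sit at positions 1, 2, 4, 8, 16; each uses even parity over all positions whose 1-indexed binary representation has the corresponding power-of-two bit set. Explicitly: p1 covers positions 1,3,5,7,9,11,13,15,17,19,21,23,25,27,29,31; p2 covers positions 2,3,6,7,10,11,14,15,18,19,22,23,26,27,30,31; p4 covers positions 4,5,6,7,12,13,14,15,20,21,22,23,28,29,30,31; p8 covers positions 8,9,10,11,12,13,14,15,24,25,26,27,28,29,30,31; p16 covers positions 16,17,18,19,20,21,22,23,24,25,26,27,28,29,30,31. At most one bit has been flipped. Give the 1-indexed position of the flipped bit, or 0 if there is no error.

21

s1: b1⊕b3⊕b5⊕b7⊕b9⊕b11⊕b13⊕b15⊕b17⊕b19⊕b21⊕b23⊕b25⊕b27⊕b29⊕b31 = 1⊕0⊕1⊕0⊕1⊕1⊕0⊕1⊕0⊕1⊕1⊕0⊕1⊕1⊕0⊕0 = 1
s2: b2⊕b3⊕b6⊕b7⊕b10⊕b11⊕b14⊕b15⊕b18⊕b19⊕b22⊕b23⊕b26⊕b27⊕b30⊕b31 = 0⊕0⊕0⊕0⊕1⊕1⊕1⊕1⊕0⊕1⊕1⊕0⊕1⊕1⊕0⊕0 = 0
s4: b4⊕b5⊕b6⊕b7⊕b12⊕b13⊕b14⊕b15⊕b20⊕b21⊕b22⊕b23⊕b28⊕b29⊕b30⊕b31 = 1⊕1⊕0⊕0⊕0⊕0⊕1⊕1⊕1⊕1⊕1⊕0⊕0⊕0⊕0⊕0 = 1
s8: b8⊕b9⊕b10⊕b11⊕b12⊕b13⊕b14⊕b15⊕b24⊕b25⊕b26⊕b27⊕b28⊕b29⊕b30⊕b31 = 0⊕1⊕1⊕1⊕0⊕0⊕1⊕1⊕0⊕1⊕1⊕1⊕0⊕0⊕0⊕0 = 0
s16: b16⊕b17⊕b18⊕b19⊕b20⊕b21⊕b22⊕b23⊕b24⊕b25⊕b26⊕b27⊕b28⊕b29⊕b30⊕b31 = 0⊕0⊕0⊕1⊕1⊕1⊕1⊕0⊕0⊕1⊕1⊕1⊕0⊕0⊕0⊕0 = 1
Syndrome (s16...s1) = 10101 → position 21.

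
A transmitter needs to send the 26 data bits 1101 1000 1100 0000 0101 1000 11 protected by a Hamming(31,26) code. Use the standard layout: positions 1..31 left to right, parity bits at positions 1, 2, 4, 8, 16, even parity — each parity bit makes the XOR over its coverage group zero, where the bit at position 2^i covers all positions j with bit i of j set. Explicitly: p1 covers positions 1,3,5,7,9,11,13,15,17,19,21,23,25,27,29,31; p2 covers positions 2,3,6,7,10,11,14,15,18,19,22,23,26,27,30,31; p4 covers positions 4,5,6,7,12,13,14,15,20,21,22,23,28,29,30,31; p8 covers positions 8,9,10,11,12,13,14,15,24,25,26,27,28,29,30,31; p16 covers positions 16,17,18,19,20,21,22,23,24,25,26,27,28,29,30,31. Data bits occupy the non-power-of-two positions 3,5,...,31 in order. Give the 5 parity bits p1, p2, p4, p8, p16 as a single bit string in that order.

01111

Place data bits at non-power-of-two positions: b3=1, b5=1, b6=0, b7=1, b9=1, b10=0, b11=0, b12=0, b13=1, b14=1, b15=0, b17=0, b18=0, b19=0, b20=0, b21=0, b22=0, b23=1, b24=0, b25=1, b26=1, b27=0, b28=0, b29=0, b30=1, b31=1.
p1 = XOR of data positions {3,5,7,9,11,13,15,17,19,21,23,25,27,29,31} = 1⊕1⊕1⊕1⊕0⊕1⊕0⊕0⊕0⊕0⊕1⊕1⊕0⊕0⊕1 = 0
p2 = XOR of data positions {3,6,7,10,11,14,15,18,19,22,23,26,27,30,31} = 1⊕0⊕1⊕0⊕0⊕1⊕0⊕0⊕0⊕0⊕1⊕1⊕0⊕1⊕1 = 1
p4 = XOR of data positions {5,6,7,12,13,14,15,20,21,22,23,28,29,30,31} = 1⊕0⊕1⊕0⊕1⊕1⊕0⊕0⊕0⊕0⊕1⊕0⊕0⊕1⊕1 = 1
p8 = XOR of data positions {9,10,11,12,13,14,15,24,25,26,27,28,29,30,31} = 1⊕0⊕0⊕0⊕1⊕1⊕0⊕0⊕1⊕1⊕0⊕0⊕0⊕1⊕1 = 1
p16 = XOR of data positions {17,18,19,20,21,22,23,24,25,26,27,28,29,30,31} = 0⊕0⊕0⊕0⊕0⊕0⊕1⊕0⊕1⊕1⊕0⊕0⊕0⊕1⊕1 = 1
Parity bits p1,p2,p4,p8,p16 = 01111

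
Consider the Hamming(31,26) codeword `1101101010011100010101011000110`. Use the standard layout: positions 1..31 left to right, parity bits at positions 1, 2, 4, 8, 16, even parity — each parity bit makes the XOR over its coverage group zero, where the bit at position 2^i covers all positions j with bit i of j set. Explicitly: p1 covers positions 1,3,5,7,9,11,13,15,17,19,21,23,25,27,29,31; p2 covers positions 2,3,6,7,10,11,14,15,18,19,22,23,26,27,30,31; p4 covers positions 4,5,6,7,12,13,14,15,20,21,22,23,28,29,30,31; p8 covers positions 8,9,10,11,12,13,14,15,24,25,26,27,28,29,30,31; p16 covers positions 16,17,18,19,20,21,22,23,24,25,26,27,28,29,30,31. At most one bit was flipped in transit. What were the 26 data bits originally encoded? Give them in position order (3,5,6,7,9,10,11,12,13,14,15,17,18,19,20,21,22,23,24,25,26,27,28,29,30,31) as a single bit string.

s1: b1⊕b3⊕b5⊕b7⊕b9⊕b11⊕b13⊕b15⊕b17⊕b19⊕b21⊕b23⊕b25⊕b27⊕b29⊕b31 = 1⊕0⊕1⊕1⊕1⊕0⊕1⊕0⊕0⊕0⊕0⊕0⊕1⊕0⊕1⊕0 = 1
s2: b2⊕b3⊕b6⊕b7⊕b10⊕b11⊕b14⊕b15⊕b18⊕b19⊕b22⊕b23⊕b26⊕b27⊕b30⊕b31 = 1⊕0⊕0⊕1⊕0⊕0⊕1⊕0⊕1⊕0⊕1⊕0⊕0⊕0⊕1⊕0 = 0
s4: b4⊕b5⊕b6⊕b7⊕b12⊕b13⊕b14⊕b15⊕b20⊕b21⊕b22⊕b23⊕b28⊕b29⊕b30⊕b31 = 1⊕1⊕0⊕1⊕1⊕1⊕1⊕0⊕1⊕0⊕1⊕0⊕0⊕1⊕1⊕0 = 0
s8: b8⊕b9⊕b10⊕b11⊕b12⊕b13⊕b14⊕b15⊕b24⊕b25⊕b26⊕b27⊕b28⊕b29⊕b30⊕b31 = 0⊕1⊕0⊕0⊕1⊕1⊕1⊕0⊕1⊕1⊕0⊕0⊕0⊕1⊕1⊕0 = 0
s16: b16⊕b17⊕b18⊕b19⊕b20⊕b21⊕b22⊕b23⊕b24⊕b25⊕b26⊕b27⊕b28⊕b29⊕b30⊕b31 = 0⊕0⊕1⊕0⊕1⊕0⊕1⊕0⊕1⊕1⊕0⊕0⊕0⊕1⊕1⊕0 = 1
Syndrome (s16...s1) = 10001 → position 17.
Flip bit 17: corrected codeword = 1101101010011100110101011000110
Data bits at positions 3,5,6,7,9,10,11,12,13,14,15,17,18,19,20,21,22,23,24,25,26,27,28,29,30,31: 01011001110110101011000110

01011001110110101011000110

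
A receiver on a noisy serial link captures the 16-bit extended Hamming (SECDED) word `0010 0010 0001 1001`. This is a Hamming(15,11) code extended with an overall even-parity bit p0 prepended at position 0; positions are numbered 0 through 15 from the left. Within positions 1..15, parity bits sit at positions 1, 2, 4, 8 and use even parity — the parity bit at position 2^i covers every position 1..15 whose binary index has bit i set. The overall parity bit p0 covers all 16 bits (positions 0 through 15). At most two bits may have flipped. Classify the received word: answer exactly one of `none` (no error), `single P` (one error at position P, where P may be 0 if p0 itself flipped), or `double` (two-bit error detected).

s1: b1⊕b3⊕b5⊕b7⊕b9⊕b11⊕b13⊕b15 = 0⊕0⊕0⊕0⊕0⊕1⊕0⊕1 = 0
s2: b2⊕b3⊕b6⊕b7⊕b10⊕b11⊕b14⊕b15 = 1⊕0⊕1⊕0⊕0⊕1⊕0⊕1 = 0
s4: b4⊕b5⊕b6⊕b7⊕b12⊕b13⊕b14⊕b15 = 0⊕0⊕1⊕0⊕1⊕0⊕0⊕1 = 1
s8: b8⊕b9⊕b10⊕b11⊕b12⊕b13⊕b14⊕b15 = 0⊕0⊕0⊕1⊕1⊕0⊕0⊕1 = 1
Syndrome (s8...s1) = 1100 → position 12.
Overall parity (XOR of all 16 bits, including p0): 0⊕0⊕1⊕0⊕0⊕0⊕1⊕0⊕0⊕0⊕0⊕1⊕1⊕0⊕0⊕1 = 1
Overall=1, syndrome position=12 → single-bit error at position 12.

single 12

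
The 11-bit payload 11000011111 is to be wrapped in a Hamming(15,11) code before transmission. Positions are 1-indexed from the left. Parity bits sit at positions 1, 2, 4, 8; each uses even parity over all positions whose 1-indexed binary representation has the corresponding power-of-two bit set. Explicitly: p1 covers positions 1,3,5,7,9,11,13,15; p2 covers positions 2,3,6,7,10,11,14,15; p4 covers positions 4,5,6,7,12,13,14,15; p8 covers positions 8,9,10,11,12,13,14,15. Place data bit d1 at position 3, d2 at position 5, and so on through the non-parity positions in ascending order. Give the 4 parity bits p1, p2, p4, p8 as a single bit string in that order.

1011

Place data bits at non-power-of-two positions: b3=1, b5=1, b6=0, b7=0, b9=0, b10=0, b11=1, b12=1, b13=1, b14=1, b15=1.
p1 = XOR of data positions {3,5,7,9,11,13,15} = 1⊕1⊕0⊕0⊕1⊕1⊕1 = 1
p2 = XOR of data positions {3,6,7,10,11,14,15} = 1⊕0⊕0⊕0⊕1⊕1⊕1 = 0
p4 = XOR of data positions {5,6,7,12,13,14,15} = 1⊕0⊕0⊕1⊕1⊕1⊕1 = 1
p8 = XOR of data positions {9,10,11,12,13,14,15} = 0⊕0⊕1⊕1⊕1⊕1⊕1 = 1
Parity bits p1,p2,p4,p8 = 1011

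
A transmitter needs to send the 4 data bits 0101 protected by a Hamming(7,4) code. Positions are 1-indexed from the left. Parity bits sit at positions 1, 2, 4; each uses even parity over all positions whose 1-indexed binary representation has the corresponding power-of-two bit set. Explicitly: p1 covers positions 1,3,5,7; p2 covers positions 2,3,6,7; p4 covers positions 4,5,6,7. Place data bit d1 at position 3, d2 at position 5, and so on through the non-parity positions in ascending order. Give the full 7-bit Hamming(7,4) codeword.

Place data bits at non-power-of-two positions: b3=0, b5=1, b6=0, b7=1.
p1 = XOR of data positions {3,5,7} = 0⊕1⊕1 = 0
p2 = XOR of data positions {3,6,7} = 0⊕0⊕1 = 1
p4 = XOR of data positions {5,6,7} = 1⊕0⊕1 = 0
Codeword b1..b7 = 0100101

0100101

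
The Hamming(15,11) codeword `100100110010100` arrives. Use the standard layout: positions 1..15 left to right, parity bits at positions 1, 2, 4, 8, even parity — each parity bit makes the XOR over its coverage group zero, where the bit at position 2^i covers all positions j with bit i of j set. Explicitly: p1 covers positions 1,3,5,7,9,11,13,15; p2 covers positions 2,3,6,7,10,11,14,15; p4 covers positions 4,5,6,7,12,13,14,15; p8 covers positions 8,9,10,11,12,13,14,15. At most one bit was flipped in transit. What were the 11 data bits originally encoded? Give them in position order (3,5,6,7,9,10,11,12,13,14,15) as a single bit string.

00010011100

s1: b1⊕b3⊕b5⊕b7⊕b9⊕b11⊕b13⊕b15 = 1⊕0⊕0⊕1⊕0⊕1⊕1⊕0 = 0
s2: b2⊕b3⊕b6⊕b7⊕b10⊕b11⊕b14⊕b15 = 0⊕0⊕0⊕1⊕0⊕1⊕0⊕0 = 0
s4: b4⊕b5⊕b6⊕b7⊕b12⊕b13⊕b14⊕b15 = 1⊕0⊕0⊕1⊕0⊕1⊕0⊕0 = 1
s8: b8⊕b9⊕b10⊕b11⊕b12⊕b13⊕b14⊕b15 = 1⊕0⊕0⊕1⊕0⊕1⊕0⊕0 = 1
Syndrome (s8...s1) = 1100 → position 12.
Flip bit 12: corrected codeword = 100100110011100
Data bits at positions 3,5,6,7,9,10,11,12,13,14,15: 00010011100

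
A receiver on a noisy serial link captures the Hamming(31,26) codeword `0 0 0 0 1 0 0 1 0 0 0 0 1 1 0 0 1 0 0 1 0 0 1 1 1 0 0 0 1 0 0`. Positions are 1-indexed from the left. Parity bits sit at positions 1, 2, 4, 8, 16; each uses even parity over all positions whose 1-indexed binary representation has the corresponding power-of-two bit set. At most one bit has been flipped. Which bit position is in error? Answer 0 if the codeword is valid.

s1: b1⊕b3⊕b5⊕b7⊕b9⊕b11⊕b13⊕b15⊕b17⊕b19⊕b21⊕b23⊕b25⊕b27⊕b29⊕b31 = 0⊕0⊕1⊕0⊕0⊕0⊕1⊕0⊕1⊕0⊕0⊕1⊕1⊕0⊕1⊕0 = 0
s2: b2⊕b3⊕b6⊕b7⊕b10⊕b11⊕b14⊕b15⊕b18⊕b19⊕b22⊕b23⊕b26⊕b27⊕b30⊕b31 = 0⊕0⊕0⊕0⊕0⊕0⊕1⊕0⊕0⊕0⊕0⊕1⊕0⊕0⊕0⊕0 = 0
s4: b4⊕b5⊕b6⊕b7⊕b12⊕b13⊕b14⊕b15⊕b20⊕b21⊕b22⊕b23⊕b28⊕b29⊕b30⊕b31 = 0⊕1⊕0⊕0⊕0⊕1⊕1⊕0⊕1⊕0⊕0⊕1⊕0⊕1⊕0⊕0 = 0
s8: b8⊕b9⊕b10⊕b11⊕b12⊕b13⊕b14⊕b15⊕b24⊕b25⊕b26⊕b27⊕b28⊕b29⊕b30⊕b31 = 1⊕0⊕0⊕0⊕0⊕1⊕1⊕0⊕1⊕1⊕0⊕0⊕0⊕1⊕0⊕0 = 0
s16: b16⊕b17⊕b18⊕b19⊕b20⊕b21⊕b22⊕b23⊕b24⊕b25⊕b26⊕b27⊕b28⊕b29⊕b30⊕b31 = 0⊕1⊕0⊕0⊕1⊕0⊕0⊕1⊕1⊕1⊕0⊕0⊕0⊕1⊕0⊕0 = 0
Syndrome (s16...s1) = 00000 → position 0 (no error).

0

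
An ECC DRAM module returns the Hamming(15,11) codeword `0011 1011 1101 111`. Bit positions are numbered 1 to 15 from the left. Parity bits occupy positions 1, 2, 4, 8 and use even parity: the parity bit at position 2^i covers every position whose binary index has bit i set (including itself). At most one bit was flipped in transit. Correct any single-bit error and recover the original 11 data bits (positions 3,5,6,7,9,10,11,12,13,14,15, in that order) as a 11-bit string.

11011101101

s1: b1⊕b3⊕b5⊕b7⊕b9⊕b11⊕b13⊕b15 = 0⊕1⊕1⊕1⊕1⊕0⊕1⊕1 = 0
s2: b2⊕b3⊕b6⊕b7⊕b10⊕b11⊕b14⊕b15 = 0⊕1⊕0⊕1⊕1⊕0⊕1⊕1 = 1
s4: b4⊕b5⊕b6⊕b7⊕b12⊕b13⊕b14⊕b15 = 1⊕1⊕0⊕1⊕1⊕1⊕1⊕1 = 1
s8: b8⊕b9⊕b10⊕b11⊕b12⊕b13⊕b14⊕b15 = 1⊕1⊕1⊕0⊕1⊕1⊕1⊕1 = 1
Syndrome (s8...s1) = 1110 → position 14.
Flip bit 14: corrected codeword = 001110111101101
Data bits at positions 3,5,6,7,9,10,11,12,13,14,15: 11011101101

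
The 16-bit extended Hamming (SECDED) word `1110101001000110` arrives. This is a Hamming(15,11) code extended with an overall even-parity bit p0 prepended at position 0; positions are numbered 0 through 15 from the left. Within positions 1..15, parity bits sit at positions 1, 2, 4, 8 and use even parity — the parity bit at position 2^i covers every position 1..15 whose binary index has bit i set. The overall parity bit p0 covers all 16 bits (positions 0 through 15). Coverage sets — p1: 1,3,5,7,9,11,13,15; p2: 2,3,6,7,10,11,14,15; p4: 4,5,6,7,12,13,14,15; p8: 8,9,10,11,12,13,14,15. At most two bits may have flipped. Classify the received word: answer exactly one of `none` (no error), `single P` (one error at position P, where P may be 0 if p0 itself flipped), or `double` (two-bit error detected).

double

s1: b1⊕b3⊕b5⊕b7⊕b9⊕b11⊕b13⊕b15 = 1⊕0⊕0⊕0⊕1⊕0⊕1⊕0 = 1
s2: b2⊕b3⊕b6⊕b7⊕b10⊕b11⊕b14⊕b15 = 1⊕0⊕1⊕0⊕0⊕0⊕1⊕0 = 1
s4: b4⊕b5⊕b6⊕b7⊕b12⊕b13⊕b14⊕b15 = 1⊕0⊕1⊕0⊕0⊕1⊕1⊕0 = 0
s8: b8⊕b9⊕b10⊕b11⊕b12⊕b13⊕b14⊕b15 = 0⊕1⊕0⊕0⊕0⊕1⊕1⊕0 = 1
Syndrome (s8...s1) = 1011 → position 11.
Overall parity (XOR of all 16 bits, including p0): 1⊕1⊕1⊕0⊕1⊕0⊕1⊕0⊕0⊕1⊕0⊕0⊕0⊕1⊕1⊕0 = 0
Overall=0, syndrome position=11 → double-bit error detected (uncorrectable).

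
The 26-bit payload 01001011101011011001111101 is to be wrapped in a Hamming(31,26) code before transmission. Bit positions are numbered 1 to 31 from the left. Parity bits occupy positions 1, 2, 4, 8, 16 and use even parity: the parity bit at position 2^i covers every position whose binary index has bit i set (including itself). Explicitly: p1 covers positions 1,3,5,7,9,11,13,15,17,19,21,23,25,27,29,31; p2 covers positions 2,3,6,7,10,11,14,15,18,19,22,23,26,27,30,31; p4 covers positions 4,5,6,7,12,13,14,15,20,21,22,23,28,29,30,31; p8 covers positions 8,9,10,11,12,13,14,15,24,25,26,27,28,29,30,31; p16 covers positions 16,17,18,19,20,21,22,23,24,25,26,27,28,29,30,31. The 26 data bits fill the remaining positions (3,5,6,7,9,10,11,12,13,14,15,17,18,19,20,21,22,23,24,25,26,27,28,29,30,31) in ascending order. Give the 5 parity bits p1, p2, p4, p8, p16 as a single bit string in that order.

Place data bits at non-power-of-two positions: b3=0, b5=1, b6=0, b7=0, b9=1, b10=0, b11=1, b12=1, b13=1, b14=0, b15=1, b17=0, b18=1, b19=1, b20=0, b21=1, b22=1, b23=0, b24=0, b25=1, b26=1, b27=1, b28=1, b29=1, b30=0, b31=1.
p1 = XOR of data positions {3,5,7,9,11,13,15,17,19,21,23,25,27,29,31} = 0⊕1⊕0⊕1⊕1⊕1⊕1⊕0⊕1⊕1⊕0⊕1⊕1⊕1⊕1 = 1
p2 = XOR of data positions {3,6,7,10,11,14,15,18,19,22,23,26,27,30,31} = 0⊕0⊕0⊕0⊕1⊕0⊕1⊕1⊕1⊕1⊕0⊕1⊕1⊕0⊕1 = 0
p4 = XOR of data positions {5,6,7,12,13,14,15,20,21,22,23,28,29,30,31} = 1⊕0⊕0⊕1⊕1⊕0⊕1⊕0⊕1⊕1⊕0⊕1⊕1⊕0⊕1 = 1
p8 = XOR of data positions {9,10,11,12,13,14,15,24,25,26,27,28,29,30,31} = 1⊕0⊕1⊕1⊕1⊕0⊕1⊕0⊕1⊕1⊕1⊕1⊕1⊕0⊕1 = 1
p16 = XOR of data positions {17,18,19,20,21,22,23,24,25,26,27,28,29,30,31} = 0⊕1⊕1⊕0⊕1⊕1⊕0⊕0⊕1⊕1⊕1⊕1⊕1⊕0⊕1 = 0
Parity bits p1,p2,p4,p8,p16 = 10110

10110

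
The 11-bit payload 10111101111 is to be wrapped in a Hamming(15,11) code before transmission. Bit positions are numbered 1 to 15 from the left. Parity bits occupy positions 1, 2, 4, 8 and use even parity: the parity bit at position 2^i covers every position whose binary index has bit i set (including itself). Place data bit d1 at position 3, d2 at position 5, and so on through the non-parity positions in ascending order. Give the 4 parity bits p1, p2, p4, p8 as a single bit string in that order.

Place data bits at non-power-of-two positions: b3=1, b5=0, b6=1, b7=1, b9=1, b10=1, b11=0, b12=1, b13=1, b14=1, b15=1.
p1 = XOR of data positions {3,5,7,9,11,13,15} = 1⊕0⊕1⊕1⊕0⊕1⊕1 = 1
p2 = XOR of data positions {3,6,7,10,11,14,15} = 1⊕1⊕1⊕1⊕0⊕1⊕1 = 0
p4 = XOR of data positions {5,6,7,12,13,14,15} = 0⊕1⊕1⊕1⊕1⊕1⊕1 = 0
p8 = XOR of data positions {9,10,11,12,13,14,15} = 1⊕1⊕0⊕1⊕1⊕1⊕1 = 0
Parity bits p1,p2,p4,p8 = 1000

1000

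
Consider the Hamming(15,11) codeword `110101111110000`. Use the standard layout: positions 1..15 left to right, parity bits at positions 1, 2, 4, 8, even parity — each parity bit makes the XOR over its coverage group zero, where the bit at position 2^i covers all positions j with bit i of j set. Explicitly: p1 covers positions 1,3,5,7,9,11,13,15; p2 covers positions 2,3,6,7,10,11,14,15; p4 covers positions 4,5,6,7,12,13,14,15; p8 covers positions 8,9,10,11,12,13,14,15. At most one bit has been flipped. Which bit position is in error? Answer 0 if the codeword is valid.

s1: b1⊕b3⊕b5⊕b7⊕b9⊕b11⊕b13⊕b15 = 1⊕0⊕0⊕1⊕1⊕1⊕0⊕0 = 0
s2: b2⊕b3⊕b6⊕b7⊕b10⊕b11⊕b14⊕b15 = 1⊕0⊕1⊕1⊕1⊕1⊕0⊕0 = 1
s4: b4⊕b5⊕b6⊕b7⊕b12⊕b13⊕b14⊕b15 = 1⊕0⊕1⊕1⊕0⊕0⊕0⊕0 = 1
s8: b8⊕b9⊕b10⊕b11⊕b12⊕b13⊕b14⊕b15 = 1⊕1⊕1⊕1⊕0⊕0⊕0⊕0 = 0
Syndrome (s8...s1) = 0110 → position 6.

6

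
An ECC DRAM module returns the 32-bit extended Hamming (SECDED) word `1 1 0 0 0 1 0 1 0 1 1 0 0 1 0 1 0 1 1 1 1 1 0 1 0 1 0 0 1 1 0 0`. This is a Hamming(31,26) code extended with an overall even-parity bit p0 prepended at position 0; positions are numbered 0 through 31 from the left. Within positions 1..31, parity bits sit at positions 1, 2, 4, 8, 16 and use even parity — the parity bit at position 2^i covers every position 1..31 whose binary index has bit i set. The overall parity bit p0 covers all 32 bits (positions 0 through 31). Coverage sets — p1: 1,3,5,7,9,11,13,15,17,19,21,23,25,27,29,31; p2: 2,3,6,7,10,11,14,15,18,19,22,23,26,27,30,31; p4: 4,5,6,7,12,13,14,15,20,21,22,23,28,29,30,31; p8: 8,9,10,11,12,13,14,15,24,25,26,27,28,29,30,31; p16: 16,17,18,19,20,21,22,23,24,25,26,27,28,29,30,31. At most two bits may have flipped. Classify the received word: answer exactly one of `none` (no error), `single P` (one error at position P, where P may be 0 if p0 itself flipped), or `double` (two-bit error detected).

s1: b1⊕b3⊕b5⊕b7⊕b9⊕b11⊕b13⊕b15⊕b17⊕b19⊕b21⊕b23⊕b25⊕b27⊕b29⊕b31 = 1⊕0⊕1⊕1⊕1⊕0⊕1⊕1⊕1⊕1⊕1⊕1⊕1⊕0⊕1⊕0 = 0
s2: b2⊕b3⊕b6⊕b7⊕b10⊕b11⊕b14⊕b15⊕b18⊕b19⊕b22⊕b23⊕b26⊕b27⊕b30⊕b31 = 0⊕0⊕0⊕1⊕1⊕0⊕0⊕1⊕1⊕1⊕0⊕1⊕0⊕0⊕0⊕0 = 0
s4: b4⊕b5⊕b6⊕b7⊕b12⊕b13⊕b14⊕b15⊕b20⊕b21⊕b22⊕b23⊕b28⊕b29⊕b30⊕b31 = 0⊕1⊕0⊕1⊕0⊕1⊕0⊕1⊕1⊕1⊕0⊕1⊕1⊕1⊕0⊕0 = 1
s8: b8⊕b9⊕b10⊕b11⊕b12⊕b13⊕b14⊕b15⊕b24⊕b25⊕b26⊕b27⊕b28⊕b29⊕b30⊕b31 = 0⊕1⊕1⊕0⊕0⊕1⊕0⊕1⊕0⊕1⊕0⊕0⊕1⊕1⊕0⊕0 = 1
s16: b16⊕b17⊕b18⊕b19⊕b20⊕b21⊕b22⊕b23⊕b24⊕b25⊕b26⊕b27⊕b28⊕b29⊕b30⊕b31 = 0⊕1⊕1⊕1⊕1⊕1⊕0⊕1⊕0⊕1⊕0⊕0⊕1⊕1⊕0⊕0 = 1
Syndrome (s16...s1) = 11100 → position 28.
Overall parity (XOR of all 32 bits, including p0): 1⊕1⊕0⊕0⊕0⊕1⊕0⊕1⊕0⊕1⊕1⊕0⊕0⊕1⊕0⊕1⊕0⊕1⊕1⊕1⊕1⊕1⊕0⊕1⊕0⊕1⊕0⊕0⊕1⊕1⊕0⊕0 = 1
Overall=1, syndrome position=28 → single-bit error at position 28.

single 28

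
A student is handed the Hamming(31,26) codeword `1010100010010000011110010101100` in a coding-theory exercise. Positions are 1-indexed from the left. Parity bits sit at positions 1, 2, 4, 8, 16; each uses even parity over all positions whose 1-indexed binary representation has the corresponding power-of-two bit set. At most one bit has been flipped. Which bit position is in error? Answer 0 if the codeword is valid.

1

s1: b1⊕b3⊕b5⊕b7⊕b9⊕b11⊕b13⊕b15⊕b17⊕b19⊕b21⊕b23⊕b25⊕b27⊕b29⊕b31 = 1⊕1⊕1⊕0⊕1⊕0⊕0⊕0⊕0⊕1⊕1⊕0⊕0⊕0⊕1⊕0 = 1
s2: b2⊕b3⊕b6⊕b7⊕b10⊕b11⊕b14⊕b15⊕b18⊕b19⊕b22⊕b23⊕b26⊕b27⊕b30⊕b31 = 0⊕1⊕0⊕0⊕0⊕0⊕0⊕0⊕1⊕1⊕0⊕0⊕1⊕0⊕0⊕0 = 0
s4: b4⊕b5⊕b6⊕b7⊕b12⊕b13⊕b14⊕b15⊕b20⊕b21⊕b22⊕b23⊕b28⊕b29⊕b30⊕b31 = 0⊕1⊕0⊕0⊕1⊕0⊕0⊕0⊕1⊕1⊕0⊕0⊕1⊕1⊕0⊕0 = 0
s8: b8⊕b9⊕b10⊕b11⊕b12⊕b13⊕b14⊕b15⊕b24⊕b25⊕b26⊕b27⊕b28⊕b29⊕b30⊕b31 = 0⊕1⊕0⊕0⊕1⊕0⊕0⊕0⊕1⊕0⊕1⊕0⊕1⊕1⊕0⊕0 = 0
s16: b16⊕b17⊕b18⊕b19⊕b20⊕b21⊕b22⊕b23⊕b24⊕b25⊕b26⊕b27⊕b28⊕b29⊕b30⊕b31 = 0⊕0⊕1⊕1⊕1⊕1⊕0⊕0⊕1⊕0⊕1⊕0⊕1⊕1⊕0⊕0 = 0
Syndrome (s16...s1) = 00001 → position 1.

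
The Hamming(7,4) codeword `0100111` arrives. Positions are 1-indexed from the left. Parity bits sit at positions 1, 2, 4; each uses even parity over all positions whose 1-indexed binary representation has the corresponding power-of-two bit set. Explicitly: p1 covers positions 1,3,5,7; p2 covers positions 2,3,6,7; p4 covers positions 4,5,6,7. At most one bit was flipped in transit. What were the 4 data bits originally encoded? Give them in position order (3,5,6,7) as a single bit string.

0101

s1: b1⊕b3⊕b5⊕b7 = 0⊕0⊕1⊕1 = 0
s2: b2⊕b3⊕b6⊕b7 = 1⊕0⊕1⊕1 = 1
s4: b4⊕b5⊕b6⊕b7 = 0⊕1⊕1⊕1 = 1
Syndrome (s4...s1) = 110 → position 6.
Flip bit 6: corrected codeword = 0100101
Data bits at positions 3,5,6,7: 0101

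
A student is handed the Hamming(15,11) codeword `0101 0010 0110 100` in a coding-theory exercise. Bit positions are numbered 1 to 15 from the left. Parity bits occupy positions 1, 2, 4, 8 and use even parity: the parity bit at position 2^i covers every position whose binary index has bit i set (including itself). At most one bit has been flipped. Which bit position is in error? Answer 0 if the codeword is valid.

13

s1: b1⊕b3⊕b5⊕b7⊕b9⊕b11⊕b13⊕b15 = 0⊕0⊕0⊕1⊕0⊕1⊕1⊕0 = 1
s2: b2⊕b3⊕b6⊕b7⊕b10⊕b11⊕b14⊕b15 = 1⊕0⊕0⊕1⊕1⊕1⊕0⊕0 = 0
s4: b4⊕b5⊕b6⊕b7⊕b12⊕b13⊕b14⊕b15 = 1⊕0⊕0⊕1⊕0⊕1⊕0⊕0 = 1
s8: b8⊕b9⊕b10⊕b11⊕b12⊕b13⊕b14⊕b15 = 0⊕0⊕1⊕1⊕0⊕1⊕0⊕0 = 1
Syndrome (s8...s1) = 1101 → position 13.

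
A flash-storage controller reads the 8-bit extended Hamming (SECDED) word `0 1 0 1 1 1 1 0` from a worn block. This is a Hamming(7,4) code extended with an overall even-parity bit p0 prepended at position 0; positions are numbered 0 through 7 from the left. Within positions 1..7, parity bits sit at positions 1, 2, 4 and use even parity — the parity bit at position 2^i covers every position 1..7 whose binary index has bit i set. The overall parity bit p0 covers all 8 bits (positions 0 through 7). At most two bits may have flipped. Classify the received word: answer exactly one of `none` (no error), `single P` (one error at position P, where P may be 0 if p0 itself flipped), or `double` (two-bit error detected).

s1: b1⊕b3⊕b5⊕b7 = 1⊕1⊕1⊕0 = 1
s2: b2⊕b3⊕b6⊕b7 = 0⊕1⊕1⊕0 = 0
s4: b4⊕b5⊕b6⊕b7 = 1⊕1⊕1⊕0 = 1
Syndrome (s4...s1) = 101 → position 5.
Overall parity (XOR of all 8 bits, including p0): 0⊕1⊕0⊕1⊕1⊕1⊕1⊕0 = 1
Overall=1, syndrome position=5 → single-bit error at position 5.

single 5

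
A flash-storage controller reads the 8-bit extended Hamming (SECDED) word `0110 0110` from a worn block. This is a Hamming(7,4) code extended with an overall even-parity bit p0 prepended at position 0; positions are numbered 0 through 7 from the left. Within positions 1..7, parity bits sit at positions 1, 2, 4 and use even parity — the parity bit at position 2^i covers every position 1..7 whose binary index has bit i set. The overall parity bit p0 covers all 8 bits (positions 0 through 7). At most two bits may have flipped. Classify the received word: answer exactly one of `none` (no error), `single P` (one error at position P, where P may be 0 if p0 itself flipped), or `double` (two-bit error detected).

none

s1: b1⊕b3⊕b5⊕b7 = 1⊕0⊕1⊕0 = 0
s2: b2⊕b3⊕b6⊕b7 = 1⊕0⊕1⊕0 = 0
s4: b4⊕b5⊕b6⊕b7 = 0⊕1⊕1⊕0 = 0
Syndrome (s4...s1) = 000 → position 0 (no error).
Overall parity (XOR of all 8 bits, including p0): 0⊕1⊕1⊕0⊕0⊕1⊕1⊕0 = 0
Overall=0, syndrome position=0 → no error.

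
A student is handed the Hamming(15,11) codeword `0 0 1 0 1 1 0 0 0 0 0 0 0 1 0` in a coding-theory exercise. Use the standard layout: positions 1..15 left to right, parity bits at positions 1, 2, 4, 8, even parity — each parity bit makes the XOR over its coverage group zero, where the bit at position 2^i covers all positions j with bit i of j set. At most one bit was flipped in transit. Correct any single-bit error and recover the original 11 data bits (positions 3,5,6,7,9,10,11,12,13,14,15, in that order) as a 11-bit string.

s1: b1⊕b3⊕b5⊕b7⊕b9⊕b11⊕b13⊕b15 = 0⊕1⊕1⊕0⊕0⊕0⊕0⊕0 = 0
s2: b2⊕b3⊕b6⊕b7⊕b10⊕b11⊕b14⊕b15 = 0⊕1⊕1⊕0⊕0⊕0⊕1⊕0 = 1
s4: b4⊕b5⊕b6⊕b7⊕b12⊕b13⊕b14⊕b15 = 0⊕1⊕1⊕0⊕0⊕0⊕1⊕0 = 1
s8: b8⊕b9⊕b10⊕b11⊕b12⊕b13⊕b14⊕b15 = 0⊕0⊕0⊕0⊕0⊕0⊕1⊕0 = 1
Syndrome (s8...s1) = 1110 → position 14.
Flip bit 14: corrected codeword = 001011000000000
Data bits at positions 3,5,6,7,9,10,11,12,13,14,15: 11100000000

11100000000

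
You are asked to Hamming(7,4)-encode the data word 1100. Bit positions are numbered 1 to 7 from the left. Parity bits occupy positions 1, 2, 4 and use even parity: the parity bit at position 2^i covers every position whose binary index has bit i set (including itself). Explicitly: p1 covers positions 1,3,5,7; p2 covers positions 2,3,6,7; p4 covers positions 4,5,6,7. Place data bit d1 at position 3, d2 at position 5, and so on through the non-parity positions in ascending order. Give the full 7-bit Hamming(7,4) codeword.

Place data bits at non-power-of-two positions: b3=1, b5=1, b6=0, b7=0.
p1 = XOR of data positions {3,5,7} = 1⊕1⊕0 = 0
p2 = XOR of data positions {3,6,7} = 1⊕0⊕0 = 1
p4 = XOR of data positions {5,6,7} = 1⊕0⊕0 = 1
Codeword b1..b7 = 0111100

0111100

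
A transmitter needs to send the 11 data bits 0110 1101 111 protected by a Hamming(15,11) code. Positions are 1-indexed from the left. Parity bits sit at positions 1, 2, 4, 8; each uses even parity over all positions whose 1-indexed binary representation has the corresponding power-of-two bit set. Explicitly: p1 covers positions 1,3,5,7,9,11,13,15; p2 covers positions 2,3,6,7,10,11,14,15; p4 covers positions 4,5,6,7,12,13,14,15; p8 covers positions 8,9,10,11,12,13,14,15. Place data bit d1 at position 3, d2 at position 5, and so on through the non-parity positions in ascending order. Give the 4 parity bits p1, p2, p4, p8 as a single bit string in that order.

Place data bits at non-power-of-two positions: b3=0, b5=1, b6=1, b7=0, b9=1, b10=1, b11=0, b12=1, b13=1, b14=1, b15=1.
p1 = XOR of data positions {3,5,7,9,11,13,15} = 0⊕1⊕0⊕1⊕0⊕1⊕1 = 0
p2 = XOR of data positions {3,6,7,10,11,14,15} = 0⊕1⊕0⊕1⊕0⊕1⊕1 = 0
p4 = XOR of data positions {5,6,7,12,13,14,15} = 1⊕1⊕0⊕1⊕1⊕1⊕1 = 0
p8 = XOR of data positions {9,10,11,12,13,14,15} = 1⊕1⊕0⊕1⊕1⊕1⊕1 = 0
Parity bits p1,p2,p4,p8 = 0000

0000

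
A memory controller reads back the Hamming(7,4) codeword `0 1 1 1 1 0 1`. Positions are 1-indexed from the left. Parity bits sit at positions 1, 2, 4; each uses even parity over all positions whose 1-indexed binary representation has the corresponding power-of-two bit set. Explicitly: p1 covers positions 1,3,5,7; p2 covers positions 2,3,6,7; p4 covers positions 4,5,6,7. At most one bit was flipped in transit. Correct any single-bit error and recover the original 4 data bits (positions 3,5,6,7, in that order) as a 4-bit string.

s1: b1⊕b3⊕b5⊕b7 = 0⊕1⊕1⊕1 = 1
s2: b2⊕b3⊕b6⊕b7 = 1⊕1⊕0⊕1 = 1
s4: b4⊕b5⊕b6⊕b7 = 1⊕1⊕0⊕1 = 1
Syndrome (s4...s1) = 111 → position 7.
Flip bit 7: corrected codeword = 0111100
Data bits at positions 3,5,6,7: 1100

1100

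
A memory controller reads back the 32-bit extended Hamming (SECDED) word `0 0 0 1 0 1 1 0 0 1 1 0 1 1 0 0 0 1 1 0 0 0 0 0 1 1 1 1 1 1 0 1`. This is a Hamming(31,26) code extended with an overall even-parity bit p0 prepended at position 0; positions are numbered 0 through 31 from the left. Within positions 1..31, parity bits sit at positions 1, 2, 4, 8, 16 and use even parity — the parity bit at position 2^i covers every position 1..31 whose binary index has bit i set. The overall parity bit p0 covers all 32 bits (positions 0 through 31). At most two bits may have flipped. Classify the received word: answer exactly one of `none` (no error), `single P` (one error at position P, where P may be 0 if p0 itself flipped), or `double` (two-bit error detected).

double

s1: b1⊕b3⊕b5⊕b7⊕b9⊕b11⊕b13⊕b15⊕b17⊕b19⊕b21⊕b23⊕b25⊕b27⊕b29⊕b31 = 0⊕1⊕1⊕0⊕1⊕0⊕1⊕0⊕1⊕0⊕0⊕0⊕1⊕1⊕1⊕1 = 1
s2: b2⊕b3⊕b6⊕b7⊕b10⊕b11⊕b14⊕b15⊕b18⊕b19⊕b22⊕b23⊕b26⊕b27⊕b30⊕b31 = 0⊕1⊕1⊕0⊕1⊕0⊕0⊕0⊕1⊕0⊕0⊕0⊕1⊕1⊕0⊕1 = 1
s4: b4⊕b5⊕b6⊕b7⊕b12⊕b13⊕b14⊕b15⊕b20⊕b21⊕b22⊕b23⊕b28⊕b29⊕b30⊕b31 = 0⊕1⊕1⊕0⊕1⊕1⊕0⊕0⊕0⊕0⊕0⊕0⊕1⊕1⊕0⊕1 = 1
s8: b8⊕b9⊕b10⊕b11⊕b12⊕b13⊕b14⊕b15⊕b24⊕b25⊕b26⊕b27⊕b28⊕b29⊕b30⊕b31 = 0⊕1⊕1⊕0⊕1⊕1⊕0⊕0⊕1⊕1⊕1⊕1⊕1⊕1⊕0⊕1 = 1
s16: b16⊕b17⊕b18⊕b19⊕b20⊕b21⊕b22⊕b23⊕b24⊕b25⊕b26⊕b27⊕b28⊕b29⊕b30⊕b31 = 0⊕1⊕1⊕0⊕0⊕0⊕0⊕0⊕1⊕1⊕1⊕1⊕1⊕1⊕0⊕1 = 1
Syndrome (s16...s1) = 11111 → position 31.
Overall parity (XOR of all 32 bits, including p0): 0⊕0⊕0⊕1⊕0⊕1⊕1⊕0⊕0⊕1⊕1⊕0⊕1⊕1⊕0⊕0⊕0⊕1⊕1⊕0⊕0⊕0⊕0⊕0⊕1⊕1⊕1⊕1⊕1⊕1⊕0⊕1 = 0
Overall=0, syndrome position=31 → double-bit error detected (uncorrectable).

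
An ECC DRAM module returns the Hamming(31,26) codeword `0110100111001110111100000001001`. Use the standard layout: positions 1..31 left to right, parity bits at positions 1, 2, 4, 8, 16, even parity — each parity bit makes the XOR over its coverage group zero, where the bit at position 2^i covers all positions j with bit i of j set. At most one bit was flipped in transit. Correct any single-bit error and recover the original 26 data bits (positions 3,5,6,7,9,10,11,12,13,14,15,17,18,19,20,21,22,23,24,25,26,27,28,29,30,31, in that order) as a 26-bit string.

s1: b1⊕b3⊕b5⊕b7⊕b9⊕b11⊕b13⊕b15⊕b17⊕b19⊕b21⊕b23⊕b25⊕b27⊕b29⊕b31 = 0⊕1⊕1⊕0⊕1⊕0⊕1⊕1⊕1⊕1⊕0⊕0⊕0⊕0⊕0⊕1 = 0
s2: b2⊕b3⊕b6⊕b7⊕b10⊕b11⊕b14⊕b15⊕b18⊕b19⊕b22⊕b23⊕b26⊕b27⊕b30⊕b31 = 1⊕1⊕0⊕0⊕1⊕0⊕1⊕1⊕1⊕1⊕0⊕0⊕0⊕0⊕0⊕1 = 0
s4: b4⊕b5⊕b6⊕b7⊕b12⊕b13⊕b14⊕b15⊕b20⊕b21⊕b22⊕b23⊕b28⊕b29⊕b30⊕b31 = 0⊕1⊕0⊕0⊕0⊕1⊕1⊕1⊕1⊕0⊕0⊕0⊕1⊕0⊕0⊕1 = 1
s8: b8⊕b9⊕b10⊕b11⊕b12⊕b13⊕b14⊕b15⊕b24⊕b25⊕b26⊕b27⊕b28⊕b29⊕b30⊕b31 = 1⊕1⊕1⊕0⊕0⊕1⊕1⊕1⊕0⊕0⊕0⊕0⊕1⊕0⊕0⊕1 = 0
s16: b16⊕b17⊕b18⊕b19⊕b20⊕b21⊕b22⊕b23⊕b24⊕b25⊕b26⊕b27⊕b28⊕b29⊕b30⊕b31 = 0⊕1⊕1⊕1⊕1⊕0⊕0⊕0⊕0⊕0⊕0⊕0⊕1⊕0⊕0⊕1 = 0
Syndrome (s16...s1) = 00100 → position 4.
Flip bit 4: corrected codeword = 0111100111001110111100000001001
Data bits at positions 3,5,6,7,9,10,11,12,13,14,15,17,18,19,20,21,22,23,24,25,26,27,28,29,30,31: 11001100111111100000001001

11001100111111100000001001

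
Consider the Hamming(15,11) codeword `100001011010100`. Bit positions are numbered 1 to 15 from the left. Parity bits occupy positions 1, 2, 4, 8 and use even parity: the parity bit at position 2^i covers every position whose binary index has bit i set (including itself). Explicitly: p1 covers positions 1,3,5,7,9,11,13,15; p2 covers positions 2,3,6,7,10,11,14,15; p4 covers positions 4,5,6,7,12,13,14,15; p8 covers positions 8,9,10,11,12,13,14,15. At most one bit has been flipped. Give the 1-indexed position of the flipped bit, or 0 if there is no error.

0

s1: b1⊕b3⊕b5⊕b7⊕b9⊕b11⊕b13⊕b15 = 1⊕0⊕0⊕0⊕1⊕1⊕1⊕0 = 0
s2: b2⊕b3⊕b6⊕b7⊕b10⊕b11⊕b14⊕b15 = 0⊕0⊕1⊕0⊕0⊕1⊕0⊕0 = 0
s4: b4⊕b5⊕b6⊕b7⊕b12⊕b13⊕b14⊕b15 = 0⊕0⊕1⊕0⊕0⊕1⊕0⊕0 = 0
s8: b8⊕b9⊕b10⊕b11⊕b12⊕b13⊕b14⊕b15 = 1⊕1⊕0⊕1⊕0⊕1⊕0⊕0 = 0
Syndrome (s8...s1) = 0000 → position 0 (no error).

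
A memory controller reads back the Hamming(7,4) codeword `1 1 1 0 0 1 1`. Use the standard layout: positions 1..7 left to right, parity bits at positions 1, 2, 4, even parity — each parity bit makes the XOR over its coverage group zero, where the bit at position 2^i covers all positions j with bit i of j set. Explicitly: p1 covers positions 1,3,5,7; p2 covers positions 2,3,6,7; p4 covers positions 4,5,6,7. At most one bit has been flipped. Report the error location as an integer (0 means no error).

1

s1: b1⊕b3⊕b5⊕b7 = 1⊕1⊕0⊕1 = 1
s2: b2⊕b3⊕b6⊕b7 = 1⊕1⊕1⊕1 = 0
s4: b4⊕b5⊕b6⊕b7 = 0⊕0⊕1⊕1 = 0
Syndrome (s4...s1) = 001 → position 1.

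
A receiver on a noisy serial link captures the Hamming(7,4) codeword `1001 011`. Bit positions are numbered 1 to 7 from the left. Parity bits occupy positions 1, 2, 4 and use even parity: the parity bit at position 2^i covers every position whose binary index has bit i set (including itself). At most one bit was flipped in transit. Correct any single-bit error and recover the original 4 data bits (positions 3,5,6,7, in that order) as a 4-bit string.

0011

s1: b1⊕b3⊕b5⊕b7 = 1⊕0⊕0⊕1 = 0
s2: b2⊕b3⊕b6⊕b7 = 0⊕0⊕1⊕1 = 0
s4: b4⊕b5⊕b6⊕b7 = 1⊕0⊕1⊕1 = 1
Syndrome (s4...s1) = 100 → position 4.
Flip bit 4: corrected codeword = 1000011
Data bits at positions 3,5,6,7: 0011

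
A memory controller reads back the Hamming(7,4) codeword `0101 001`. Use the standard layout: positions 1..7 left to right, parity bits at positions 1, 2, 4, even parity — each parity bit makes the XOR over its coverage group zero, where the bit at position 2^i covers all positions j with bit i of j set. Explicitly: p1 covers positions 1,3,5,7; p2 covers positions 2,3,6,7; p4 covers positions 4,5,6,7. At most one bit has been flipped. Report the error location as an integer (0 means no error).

1

s1: b1⊕b3⊕b5⊕b7 = 0⊕0⊕0⊕1 = 1
s2: b2⊕b3⊕b6⊕b7 = 1⊕0⊕0⊕1 = 0
s4: b4⊕b5⊕b6⊕b7 = 1⊕0⊕0⊕1 = 0
Syndrome (s4...s1) = 001 → position 1.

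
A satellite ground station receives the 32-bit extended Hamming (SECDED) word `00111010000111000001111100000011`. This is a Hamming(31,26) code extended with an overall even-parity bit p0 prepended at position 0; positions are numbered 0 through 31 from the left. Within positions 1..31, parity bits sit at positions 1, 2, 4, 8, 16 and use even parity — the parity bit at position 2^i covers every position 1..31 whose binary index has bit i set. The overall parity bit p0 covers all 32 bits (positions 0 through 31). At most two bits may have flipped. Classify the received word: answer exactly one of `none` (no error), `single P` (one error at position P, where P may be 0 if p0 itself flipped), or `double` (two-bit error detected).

double

s1: b1⊕b3⊕b5⊕b7⊕b9⊕b11⊕b13⊕b15⊕b17⊕b19⊕b21⊕b23⊕b25⊕b27⊕b29⊕b31 = 0⊕1⊕0⊕0⊕0⊕1⊕1⊕0⊕0⊕1⊕1⊕1⊕0⊕0⊕0⊕1 = 1
s2: b2⊕b3⊕b6⊕b7⊕b10⊕b11⊕b14⊕b15⊕b18⊕b19⊕b22⊕b23⊕b26⊕b27⊕b30⊕b31 = 1⊕1⊕1⊕0⊕0⊕1⊕0⊕0⊕0⊕1⊕1⊕1⊕0⊕0⊕1⊕1 = 1
s4: b4⊕b5⊕b6⊕b7⊕b12⊕b13⊕b14⊕b15⊕b20⊕b21⊕b22⊕b23⊕b28⊕b29⊕b30⊕b31 = 1⊕0⊕1⊕0⊕1⊕1⊕0⊕0⊕1⊕1⊕1⊕1⊕0⊕0⊕1⊕1 = 0
s8: b8⊕b9⊕b10⊕b11⊕b12⊕b13⊕b14⊕b15⊕b24⊕b25⊕b26⊕b27⊕b28⊕b29⊕b30⊕b31 = 0⊕0⊕0⊕1⊕1⊕1⊕0⊕0⊕0⊕0⊕0⊕0⊕0⊕0⊕1⊕1 = 1
s16: b16⊕b17⊕b18⊕b19⊕b20⊕b21⊕b22⊕b23⊕b24⊕b25⊕b26⊕b27⊕b28⊕b29⊕b30⊕b31 = 0⊕0⊕0⊕1⊕1⊕1⊕1⊕1⊕0⊕0⊕0⊕0⊕0⊕0⊕1⊕1 = 1
Syndrome (s16...s1) = 11011 → position 27.
Overall parity (XOR of all 32 bits, including p0): 0⊕0⊕1⊕1⊕1⊕0⊕1⊕0⊕0⊕0⊕0⊕1⊕1⊕1⊕0⊕0⊕0⊕0⊕0⊕1⊕1⊕1⊕1⊕1⊕0⊕0⊕0⊕0⊕0⊕0⊕1⊕1 = 0
Overall=0, syndrome position=27 → double-bit error detected (uncorrectable).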